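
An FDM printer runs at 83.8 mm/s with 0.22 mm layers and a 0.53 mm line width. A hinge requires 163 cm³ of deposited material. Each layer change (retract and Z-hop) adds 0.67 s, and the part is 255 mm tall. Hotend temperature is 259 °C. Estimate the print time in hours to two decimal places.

4.85 hours

Line area = 0.22 × 0.53 = 0.1166 mm².
Path length: 163000 mm³ / 0.1166 mm² → 1397941.7 mm.
Time extruding = 1397941.7 / 83.8, so 16681.9 s.
Number of layers: 255 / 0.22 → 1160 (rounded up).
Non-print overhead = 1160 × 0.67 = 777.2 s.
Total = 16681.9 + 777.2 = 17459.1 s = 4.85 hours.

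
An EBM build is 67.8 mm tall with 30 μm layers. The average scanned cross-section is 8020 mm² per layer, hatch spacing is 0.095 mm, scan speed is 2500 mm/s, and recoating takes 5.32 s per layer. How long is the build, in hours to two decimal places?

24.54 hours

Number of layers: 67.8 / 0.03 → 2260 (rounded up).
Per-layer scan distance = 8020 / 0.095, so 84421.1 mm.
Per-layer scan time: 84421.1 / 2500 → 33.7684 s.
Layer cycle = 33.7684 + 5.32 = 39.0884 s.
2260 layers × 39.0884 s/layer = 88339.784 s, i.e. 24.54 hours.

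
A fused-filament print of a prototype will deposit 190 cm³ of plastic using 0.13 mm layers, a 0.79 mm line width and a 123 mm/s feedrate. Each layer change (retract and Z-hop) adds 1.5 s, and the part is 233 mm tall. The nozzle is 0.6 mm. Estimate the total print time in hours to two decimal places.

4.93 hours

Line area: 0.13 × 0.79 → 0.1027 mm².
Path length: 190000 mm³ / 0.1027 mm² → 1850048.7 mm.
Extrusion time = 1850048.7 / 123 = 15041 s.
Layers = ⌈233/0.13⌉ = 1793.
Layer-change overhead = 1793 × 1.5, so 2689.5 s.
Altogether 15041 + 2689.5 = 17730.5 s, i.e. 4.93 hours.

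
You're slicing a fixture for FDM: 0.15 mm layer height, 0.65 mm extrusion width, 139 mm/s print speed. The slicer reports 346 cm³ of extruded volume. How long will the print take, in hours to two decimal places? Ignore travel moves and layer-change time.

Bead cross-section: 0.15 × 0.65 → 0.0975 mm².
Toolpath length = 346 cm³ / 0.0975 mm² = 346000 / 0.0975 = 3548717.9 mm.
Time extruding = 3548717.9 / 139 = 25530.3 s.
25530.3 s = 7.09 hours.

7.09 hours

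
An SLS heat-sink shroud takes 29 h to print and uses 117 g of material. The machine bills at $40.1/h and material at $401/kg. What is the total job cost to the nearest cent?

$1209.82

Time charge: 40.1 × 29 → $1162.90.
Feedstock cost = 401 × 117/1000, so $46.917.
Total = 1162.90 + 46.917 = 1209.817 ≈ $1209.82.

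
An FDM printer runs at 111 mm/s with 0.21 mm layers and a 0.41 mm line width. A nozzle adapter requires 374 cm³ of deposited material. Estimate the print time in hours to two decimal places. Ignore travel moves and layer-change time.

Line area: 0.21 × 0.41 → 0.0861 mm².
Toolpath length = 374 cm³ / 0.0861 mm² = 374000 / 0.0861 = 4343786.3 mm.
Extrusion time = 4343786.3 / 111 = 39133.2 s.
In the requested units: 39133.2 s = 10.87 hours.

10.87 hours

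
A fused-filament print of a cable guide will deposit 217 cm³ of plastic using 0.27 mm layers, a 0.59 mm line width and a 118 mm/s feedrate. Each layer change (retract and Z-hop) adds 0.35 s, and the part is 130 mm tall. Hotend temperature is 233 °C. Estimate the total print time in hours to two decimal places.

Bead cross-section: 0.27 × 0.59 → 0.1593 mm².
Toolpath length = 217 cm³ / 0.1593 mm² = 217000 / 0.1593 = 1362209.7 mm.
Time extruding: 1362209.7 / 118 → 11544.2 s.
Layers = ⌈130/0.27⌉ = 482.
Non-print overhead = 482 × 0.35, so 168.7 s.
Altogether 11544.2 + 168.7 = 11712.9 s, i.e. 3.25 hours.

3.25 hours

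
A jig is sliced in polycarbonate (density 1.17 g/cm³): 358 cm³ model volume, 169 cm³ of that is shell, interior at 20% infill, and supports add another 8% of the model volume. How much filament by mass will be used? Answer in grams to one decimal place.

Infill region = 358 − 169, so 189 cm³.
Infill deposited = 0.20 × 189, so 37.8 cm³.
Support: 0.08 × 358 → 28.64 cm³.
Total printed volume = 169 + 37.8 + 28.64, so 235.44 cm³.
Mass = 235.44 × 1.17 = 275.4648 g.

275.5 g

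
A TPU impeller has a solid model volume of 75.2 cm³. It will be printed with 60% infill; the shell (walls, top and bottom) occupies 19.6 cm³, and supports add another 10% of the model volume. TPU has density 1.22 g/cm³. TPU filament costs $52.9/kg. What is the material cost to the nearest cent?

$3.90

Volume inside the shell = 75.2 − 19.6 = 55.6 cm³.
Infill volume: 0.60 × 55.6 → 33.36 cm³.
Support = 0.10 × 75.2, so 7.52 cm³.
Total extruded: 19.6 + 33.36 + 7.52 → 60.48 cm³.
Mass = 60.48 × 1.22, so 73.7856 g.
Cost = 73.7856 g / 1000 × $52.9/kg = $3.90.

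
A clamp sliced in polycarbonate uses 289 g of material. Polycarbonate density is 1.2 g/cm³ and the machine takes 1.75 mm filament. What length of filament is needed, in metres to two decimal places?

Volume = 289 g / 1.2 g·cm⁻³ = 240.8333 cm³ = 240833.3 mm³.
Filament cross-section = π × (1.75/2)² = 2.4053 mm².
Length = 240833.3 / 2.4053 = 100126.1 mm = 100.13 m.

100.13 m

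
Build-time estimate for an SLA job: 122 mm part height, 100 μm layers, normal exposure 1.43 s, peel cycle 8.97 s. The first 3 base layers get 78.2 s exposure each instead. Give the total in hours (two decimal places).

Layers = ⌈122/0.1⌉ = 1220.
Base layers = 3 × (78.2 + 8.97), so 261.51 s.
Regular layers: 1217 × (1.43 + 8.97) → 12656.8 s.
Total = 261.51 + 12656.8 = 12918.31 s = 3.59 hours.

3.59 hours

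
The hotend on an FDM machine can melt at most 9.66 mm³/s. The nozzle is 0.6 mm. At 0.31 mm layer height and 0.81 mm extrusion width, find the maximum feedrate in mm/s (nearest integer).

Extrusion cross-section = 0.31 × 0.81, so 0.2511 mm².
v_max = Q/A = 9.66/0.2511 = 38.47 mm/s → 38 mm/s.

38 mm/s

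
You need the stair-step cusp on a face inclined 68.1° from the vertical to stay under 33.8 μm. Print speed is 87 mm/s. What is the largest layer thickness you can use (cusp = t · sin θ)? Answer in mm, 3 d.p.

0.036 mm

Layer height = cusp / sin(68.1°) = 0.0338 / 0.9278 = 0.036 mm.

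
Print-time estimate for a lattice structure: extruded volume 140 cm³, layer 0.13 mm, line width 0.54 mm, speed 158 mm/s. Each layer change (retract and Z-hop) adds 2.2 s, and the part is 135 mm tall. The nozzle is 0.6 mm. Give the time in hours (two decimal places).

Bead cross-section = 0.13 × 0.54, so 0.0702 mm².
Total extruded path = 140000/0.0702 = 1994302 mm.
Extrusion time = 1994302 / 158, so 12622.2 s.
Layer count = ceil(135 / 0.13) = 1039.
Layer-change overhead = 1039 × 2.2 = 2285.8 s.
Altogether 12622.2 + 2285.8 = 14908 s, i.e. 4.14 hours.

4.14 hours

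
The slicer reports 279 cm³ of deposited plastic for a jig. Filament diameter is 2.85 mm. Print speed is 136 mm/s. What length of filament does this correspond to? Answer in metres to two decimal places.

Cross-section of 2.85 mm filament: π·(2.85/2)² = 6.3794 mm².
Length = 279 cm³ / 6.3794 mm² = 279000 / 6.3794 = 43734.52 mm = 43.73 m.

43.73 m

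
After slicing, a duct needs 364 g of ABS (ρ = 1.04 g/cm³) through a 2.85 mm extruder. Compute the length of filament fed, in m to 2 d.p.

54.86 m

Extruded volume: 364/1.04 = 350 cm³ (350000 mm³).
A = π r² = π × 1.425² = 6.3794 mm².
Length = 350000 / 6.3794 = 54864.09 mm = 54.86 m.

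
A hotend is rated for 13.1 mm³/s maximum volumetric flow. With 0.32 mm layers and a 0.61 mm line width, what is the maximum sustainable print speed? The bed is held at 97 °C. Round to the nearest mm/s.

Bead cross-section: 0.32 × 0.61 → 0.1952 mm².
v_max = Q/A = 13.1/0.1952 = 67.11 mm/s → 67 mm/s.

67 mm/s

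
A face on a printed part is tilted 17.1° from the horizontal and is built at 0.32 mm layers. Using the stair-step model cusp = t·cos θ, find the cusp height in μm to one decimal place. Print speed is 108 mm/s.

305.9 μm

cos(17.1°) = 0.9558, so cusp = 0.32 × 0.9558 = 0.305856 mm → 305.9 μm.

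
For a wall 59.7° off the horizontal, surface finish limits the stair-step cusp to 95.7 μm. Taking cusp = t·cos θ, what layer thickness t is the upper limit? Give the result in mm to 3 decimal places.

cos(59.7°) = 0.5045; t_max = 0.0957/0.5045 = 0.190 mm.

0.190 mm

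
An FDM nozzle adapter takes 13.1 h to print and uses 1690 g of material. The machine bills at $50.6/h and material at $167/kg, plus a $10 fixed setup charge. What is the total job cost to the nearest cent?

Time charge: 50.6 × 13.1 → $662.86.
Feedstock cost = 167 × 1690/1000, so $282.23.
Adding setup: 662.86 + 282.23 + 10 → $955.09.

$955.09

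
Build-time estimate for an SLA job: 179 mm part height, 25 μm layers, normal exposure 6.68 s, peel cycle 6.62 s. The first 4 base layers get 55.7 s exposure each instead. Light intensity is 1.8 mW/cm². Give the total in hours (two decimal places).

26.51 hours

Layer count = ceil(179 / 0.025) = 7160.
Base layers = 4 × (55.7 + 6.62) = 249.28 s.
Normal layers = 7156 × (6.68 + 6.62), so 95174.8 s.
Sum: 249.28 + 95174.8 = 95424.08 s → 26.51 hours.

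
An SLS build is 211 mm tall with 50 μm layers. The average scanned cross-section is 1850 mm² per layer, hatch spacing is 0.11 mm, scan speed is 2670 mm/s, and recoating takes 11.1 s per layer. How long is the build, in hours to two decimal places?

Layers = ⌈211/0.05⌉ = 4220.
Per-layer scan distance: 1850 / 0.11 → 16818.2 mm.
Laser time per layer: 16818.2 / 2670 → 6.299 s.
Time per layer = 6.299 + 11.1 = 17.399 s.
Total: 4220 × 17.399 s = 73423.78 s → 20.40 hours.

20.40 hours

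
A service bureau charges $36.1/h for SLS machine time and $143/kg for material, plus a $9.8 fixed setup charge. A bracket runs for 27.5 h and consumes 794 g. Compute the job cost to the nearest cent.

Machine-time cost: 36.1 × 27.5 → $992.75.
Feedstock cost: 143 × 794/1000 → $113.542.
Adding setup: 992.75 + 113.542 + 9.8 → 1116.092 ≈ $1116.09.

$1116.09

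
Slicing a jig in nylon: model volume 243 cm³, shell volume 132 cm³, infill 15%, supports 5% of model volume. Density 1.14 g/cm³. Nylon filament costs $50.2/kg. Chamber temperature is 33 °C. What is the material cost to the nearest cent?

$9.20

Interior volume = 243 − 132, so 111 cm³.
Deposited infill = 0.15 × 111 = 16.65 cm³.
Support: 0.05 × 243 → 12.15 cm³.
Total extruded = 132 + 16.65 + 12.15 = 160.8 cm³.
Mass = 160.8 × 1.14 = 183.312 g.
Cost = 183.312 g / 1000 × $50.2/kg = $9.20.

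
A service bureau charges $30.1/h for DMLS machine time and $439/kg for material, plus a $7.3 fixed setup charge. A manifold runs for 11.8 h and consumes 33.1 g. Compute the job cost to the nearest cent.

$377.01

Machine cost: 30.1 × 11.8 → $355.18.
Feedstock cost: 439 × 33.1/1000 → $14.5309.
Total = 355.18 + 14.5309 + 7.3 = 377.0109 ≈ $377.01.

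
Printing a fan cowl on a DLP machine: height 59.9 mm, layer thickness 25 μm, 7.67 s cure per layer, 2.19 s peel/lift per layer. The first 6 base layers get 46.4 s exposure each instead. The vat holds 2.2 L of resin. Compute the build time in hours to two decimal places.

6.63 hours

Layer count = ceil(59.9 / 0.025) = 2396.
Burn-in layers: 6 × (46.4 + 2.19) → 291.54 s.
Normal layers = 2390 × (7.67 + 2.19), so 23565.4 s.
Sum: 291.54 + 23565.4 = 23856.94 s → 6.63 hours.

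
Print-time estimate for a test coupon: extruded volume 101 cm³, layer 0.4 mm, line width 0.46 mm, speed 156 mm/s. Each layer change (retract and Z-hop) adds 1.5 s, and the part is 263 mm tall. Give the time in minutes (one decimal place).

75.1 minutes

Line area = 0.4 × 0.46 = 0.184 mm².
Total extruded path = 101000/0.184 = 548913 mm.
Time extruding: 548913 / 156 → 3518.7 s.
Number of layers: 263 / 0.4 → 658 (rounded up).
Z-hop total = 658 × 1.5, so 987 s.
Altogether 3518.7 + 987 = 4505.7 s, i.e. 75.1 minutes.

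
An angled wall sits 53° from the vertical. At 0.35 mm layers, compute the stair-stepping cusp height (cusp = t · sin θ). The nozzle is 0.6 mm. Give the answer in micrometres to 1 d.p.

Cusp = layer height × sin(53°) = 0.35 × 0.7986 = 0.27951 mm = 279.5 μm.

279.5 μm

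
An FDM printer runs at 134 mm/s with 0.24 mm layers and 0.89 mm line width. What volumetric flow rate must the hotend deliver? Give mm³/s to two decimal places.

Extrusion cross-section = 0.24 × 0.89 = 0.2136 mm².
Volumetric flow = 134 × 0.2136 = 28.62 mm³/s.

28.62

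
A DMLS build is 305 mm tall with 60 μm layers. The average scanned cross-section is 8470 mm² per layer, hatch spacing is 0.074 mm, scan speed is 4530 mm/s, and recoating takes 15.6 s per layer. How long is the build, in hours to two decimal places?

Layer count = ceil(305 / 0.06) = 5084.
Per-layer scan distance: 8470 / 0.074 → 114459.5 mm.
Laser time per layer: 114459.5 / 4530 → 25.267 s.
Time per layer = 25.267 + 15.6, so 40.867 s.
Total: 5084 × 40.867 s = 207767.828 s → 57.71 hours.

57.71 hours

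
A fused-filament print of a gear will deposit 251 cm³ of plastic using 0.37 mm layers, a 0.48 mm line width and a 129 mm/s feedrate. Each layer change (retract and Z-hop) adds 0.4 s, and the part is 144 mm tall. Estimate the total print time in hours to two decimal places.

3.09 hours

Line area = 0.37 × 0.48, so 0.1776 mm².
Path length: 251000 mm³ / 0.1776 mm² → 1413288.3 mm.
Print-move time = 1413288.3 / 129 = 10955.7 s.
Layers = ⌈144/0.37⌉ = 390.
Non-print overhead: 390 × 0.4 → 156 s.
Altogether 10955.7 + 156 = 11111.7 s, i.e. 3.09 hours.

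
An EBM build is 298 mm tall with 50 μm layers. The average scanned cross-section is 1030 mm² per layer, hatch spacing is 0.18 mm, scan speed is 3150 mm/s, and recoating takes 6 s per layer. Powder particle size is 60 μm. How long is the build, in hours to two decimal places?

Number of layers: 298 / 0.05 → 5960 (rounded up).
Scan path per layer = 1030 / 0.18, so 5722.2 mm.
Beam time per layer = 5722.2 / 3150 = 1.8166 s.
Per-layer time: 1.8166 + 6 → 7.8166 s.
Build time = 5960 × 7.8166 = 46586.936 s = 12.94 hours.

12.94 hours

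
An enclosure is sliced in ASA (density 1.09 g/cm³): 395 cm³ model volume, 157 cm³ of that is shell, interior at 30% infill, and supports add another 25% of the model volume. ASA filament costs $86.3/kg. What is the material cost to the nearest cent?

Interior volume: 395 − 157 → 238 cm³.
Infill deposited: 0.30 × 238 → 71.4 cm³.
Support = 0.25 × 395, so 98.75 cm³.
Deposited volume = 157 + 71.4 + 98.75, so 327.15 cm³.
Mass = 327.15 × 1.09, so 356.5935 g.
At $86.3/kg: 356.5935/1000 × 86.3 = $30.77.

$30.77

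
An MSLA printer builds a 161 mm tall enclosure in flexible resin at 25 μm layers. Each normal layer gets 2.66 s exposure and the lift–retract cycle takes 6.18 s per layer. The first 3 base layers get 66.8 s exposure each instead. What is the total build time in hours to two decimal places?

Layers = ⌈161/0.025⌉ = 6440.
Burn-in layers = 3 × (66.8 + 6.18), so 218.94 s.
Regular layers = 6437 × (2.66 + 6.18), so 56903.08 s.
Sum: 218.94 + 56903.08 = 57122.02 s → 15.87 hours.

15.87 hours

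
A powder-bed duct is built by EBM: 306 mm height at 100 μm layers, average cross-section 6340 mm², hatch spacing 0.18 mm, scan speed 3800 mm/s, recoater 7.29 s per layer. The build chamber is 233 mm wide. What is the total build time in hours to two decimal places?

Layer count = ceil(306 / 0.1) = 3060.
Hatch length per layer = 6340 / 0.18 = 35222.2 mm.
Scan time per layer: 35222.2 / 3800 → 9.269 s.
Per-layer time = 9.269 + 7.29 = 16.559 s.
Build time = 3060 × 16.559 = 50670.54 s = 14.08 hours.

14.08 hours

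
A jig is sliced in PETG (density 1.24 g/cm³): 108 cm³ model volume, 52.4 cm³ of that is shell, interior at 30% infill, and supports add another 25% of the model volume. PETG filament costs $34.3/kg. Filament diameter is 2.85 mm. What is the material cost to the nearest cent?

Infill region: 108 − 52.4 → 55.6 cm³.
Infill deposited = 0.30 × 55.6, so 16.68 cm³.
Support = 0.25 × 108 = 27 cm³.
Total printed volume = 52.4 + 16.68 + 27, so 96.08 cm³.
Mass = 96.08 × 1.24 = 119.1392 g.
At $34.3/kg: 119.1392/1000 × 34.3 = $4.09.

$4.09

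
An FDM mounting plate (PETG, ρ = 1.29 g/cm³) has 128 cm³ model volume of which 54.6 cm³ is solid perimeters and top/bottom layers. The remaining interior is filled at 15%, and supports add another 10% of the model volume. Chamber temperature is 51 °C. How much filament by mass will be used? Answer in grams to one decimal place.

Volume inside the shell = 128 − 54.6, so 73.4 cm³.
Infill volume = 0.15 × 73.4, so 11.01 cm³.
Support = 0.10 × 128 = 12.8 cm³.
Total printed volume = 54.6 + 11.01 + 12.8 = 78.41 cm³.
Mass = 78.41 × 1.29, so 101.1489 g.

101.1 g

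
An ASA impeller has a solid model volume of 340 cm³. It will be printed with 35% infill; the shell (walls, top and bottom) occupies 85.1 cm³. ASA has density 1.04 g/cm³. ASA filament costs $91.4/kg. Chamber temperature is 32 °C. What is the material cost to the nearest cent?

$16.57

Interior volume = 340 − 85.1 = 254.9 cm³.
Infill deposited = 0.35 × 254.9 = 89.215 cm³.
Deposited volume = 85.1 + 89.215, so 174.315 cm³.
Mass: 174.315 × 1.04 → 181.2876 g.
At $91.4/kg: 181.2876/1000 × 91.4 = $16.57.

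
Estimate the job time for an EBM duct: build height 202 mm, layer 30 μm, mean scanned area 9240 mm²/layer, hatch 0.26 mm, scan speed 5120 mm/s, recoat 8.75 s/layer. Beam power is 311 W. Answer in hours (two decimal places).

29.35 hours

Number of layers: 202 / 0.03 → 6734 (rounded up).
Scan path per layer = 9240 / 0.26 = 35538.5 mm.
Per-layer scan time = 35538.5 / 5120, so 6.9411 s.
Layer cycle = 6.9411 + 8.75 = 15.6911 s.
Build time = 6734 × 15.6911 = 105663.8674 s = 29.35 hours.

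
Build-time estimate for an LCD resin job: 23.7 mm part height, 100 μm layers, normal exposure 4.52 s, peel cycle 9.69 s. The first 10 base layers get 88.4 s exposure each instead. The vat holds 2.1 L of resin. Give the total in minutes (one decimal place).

Number of layers: 23.7 / 0.1 → 237 (rounded up).
Burn-in layers = 10 × (88.4 + 9.69) = 980.9 s.
Normal layers: 227 × (4.52 + 9.69) → 3225.67 s.
Sum: 980.9 + 3225.67 = 4206.57 s → 70.1 minutes.

70.1 minutes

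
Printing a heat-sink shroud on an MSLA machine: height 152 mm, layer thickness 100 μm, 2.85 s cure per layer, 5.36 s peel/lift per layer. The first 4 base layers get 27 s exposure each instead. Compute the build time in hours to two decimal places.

Layers = ⌈152/0.1⌉ = 1520.
Bottom layers: 4 × (27 + 5.36) → 129.44 s.
Normal layers = 1516 × (2.85 + 5.36), so 12446.36 s.
Sum: 129.44 + 12446.36 = 12575.8 s → 3.49 hours.

3.49 hours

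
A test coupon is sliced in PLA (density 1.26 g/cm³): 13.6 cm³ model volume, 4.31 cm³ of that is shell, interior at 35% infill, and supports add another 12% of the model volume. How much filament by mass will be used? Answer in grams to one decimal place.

Volume inside the shell = 13.6 − 4.31 = 9.29 cm³.
Infill deposited: 0.35 × 9.29 → 3.2515 cm³.
Support = 0.12 × 13.6 = 1.632 cm³.
Total extruded = 4.31 + 3.2515 + 1.632, so 9.1935 cm³.
Mass = 9.1935 × 1.26 = 11.58381 g.

11.6 g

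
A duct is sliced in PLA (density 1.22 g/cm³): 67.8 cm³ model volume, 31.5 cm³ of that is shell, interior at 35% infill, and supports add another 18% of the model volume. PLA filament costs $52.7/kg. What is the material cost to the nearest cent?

Volume inside the shell = 67.8 − 31.5, so 36.3 cm³.
Deposited infill = 0.35 × 36.3 = 12.705 cm³.
Support = 0.18 × 67.8 = 12.204 cm³.
Total printed volume = 31.5 + 12.705 + 12.204 = 56.409 cm³.
Mass: 56.409 × 1.22 → 68.81898 g.
Cost = 68.81898 g / 1000 × $52.7/kg = $3.63.

$3.63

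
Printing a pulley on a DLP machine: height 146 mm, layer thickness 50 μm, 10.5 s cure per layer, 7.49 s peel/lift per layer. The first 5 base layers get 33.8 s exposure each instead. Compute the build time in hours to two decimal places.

14.62 hours

Layers = ⌈146/0.05⌉ = 2920.
Base layers = 5 × (33.8 + 7.49), so 206.45 s.
Regular layers: 2915 × (10.5 + 7.49) → 52440.85 s.
Total = 206.45 + 52440.85 = 52647.3 s = 14.62 hours.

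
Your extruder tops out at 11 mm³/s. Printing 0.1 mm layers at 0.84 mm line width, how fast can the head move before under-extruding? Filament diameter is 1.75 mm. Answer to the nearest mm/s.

A = 0.1 × 0.84, so 0.084 mm².
v_max = Q/A = 11/0.084 = 130.95 mm/s → 131 mm/s.

131 mm/s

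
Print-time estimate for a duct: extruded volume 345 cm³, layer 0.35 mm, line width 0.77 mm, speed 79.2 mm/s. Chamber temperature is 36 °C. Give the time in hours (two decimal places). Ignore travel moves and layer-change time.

Bead cross-section: 0.35 × 0.77 → 0.2695 mm².
Path length: 345000 mm³ / 0.2695 mm² → 1280148.4 mm.
Time extruding = 1280148.4 / 79.2 = 16163.5 s.
16163.5 s = 4.49 hours.

4.49 hours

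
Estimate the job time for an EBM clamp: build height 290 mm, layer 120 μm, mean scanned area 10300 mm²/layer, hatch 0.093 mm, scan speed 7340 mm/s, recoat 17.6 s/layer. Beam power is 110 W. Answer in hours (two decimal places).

21.95 hours

Layers = ⌈290/0.12⌉ = 2417.
Hatch length per layer = 10300 / 0.093, so 110752.7 mm.
Scan time per layer: 110752.7 / 7340 → 15.0889 s.
Layer cycle = 15.0889 + 17.6 = 32.6889 s.
2417 layers × 32.6889 s/layer = 79009.0713 s, i.e. 21.95 hours.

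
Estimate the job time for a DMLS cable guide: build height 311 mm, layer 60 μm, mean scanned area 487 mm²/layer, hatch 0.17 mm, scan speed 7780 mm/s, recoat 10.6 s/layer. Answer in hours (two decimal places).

15.79 hours

Layers = ⌈311/0.06⌉ = 5184.
Per-layer scan distance: 487 / 0.17 → 2864.7 mm.
Per-layer scan time = 2864.7 / 7780, so 0.3682 s.
Layer cycle = 0.3682 + 10.6, so 10.9682 s.
5184 layers × 10.9682 s/layer = 56859.1488 s, i.e. 15.79 hours.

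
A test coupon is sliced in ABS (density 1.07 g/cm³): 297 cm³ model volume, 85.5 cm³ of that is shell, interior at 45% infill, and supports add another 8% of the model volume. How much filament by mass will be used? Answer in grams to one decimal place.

Infill region = 297 − 85.5, so 211.5 cm³.
Deposited infill: 0.45 × 211.5 → 95.175 cm³.
Support = 0.08 × 297, so 23.76 cm³.
Total extruded = 85.5 + 95.175 + 23.76, so 204.435 cm³.
Mass = 204.435 × 1.07, so 218.74545 g.

218.7 g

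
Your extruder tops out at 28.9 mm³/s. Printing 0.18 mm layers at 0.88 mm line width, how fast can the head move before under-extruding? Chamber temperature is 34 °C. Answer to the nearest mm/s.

A = 0.18 × 0.88, so 0.1584 mm².
v_max = Q/A = 28.9/0.1584 = 182.45 mm/s → 182 mm/s.

182 mm/s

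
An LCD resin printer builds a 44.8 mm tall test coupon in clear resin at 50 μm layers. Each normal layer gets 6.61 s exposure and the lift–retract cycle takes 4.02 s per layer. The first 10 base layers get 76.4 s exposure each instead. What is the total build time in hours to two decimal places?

2.84 hours

Number of layers: 44.8 / 0.05 → 896 (rounded up).
Base layers: 10 × (76.4 + 4.02) → 804.2 s.
Normal layers = 886 × (6.61 + 4.02), so 9418.18 s.
Total = 804.2 + 9418.18 = 10222.38 s = 2.84 hours.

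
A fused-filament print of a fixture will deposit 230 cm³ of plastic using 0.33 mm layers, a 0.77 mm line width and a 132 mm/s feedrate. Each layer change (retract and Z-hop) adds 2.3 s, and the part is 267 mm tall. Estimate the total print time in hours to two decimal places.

Extrusion cross-section: 0.33 × 0.77 → 0.2541 mm².
Toolpath length = 230 cm³ / 0.2541 mm² = 230000 / 0.2541 = 905155.5 mm.
Print-move time = 905155.5 / 132 = 6857.2 s.
Layer count = ceil(267 / 0.33) = 810.
Z-hop total = 810 × 2.3, so 1863 s.
Total = 6857.2 + 1863 = 8720.2 s = 2.42 hours.

2.42 hours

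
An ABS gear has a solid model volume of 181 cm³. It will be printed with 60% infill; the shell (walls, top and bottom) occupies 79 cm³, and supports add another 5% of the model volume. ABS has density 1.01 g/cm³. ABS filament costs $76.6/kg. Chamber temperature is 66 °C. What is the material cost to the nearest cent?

Interior volume = 181 − 79, so 102 cm³.
Infill volume = 0.60 × 102 = 61.2 cm³.
Support = 0.05 × 181, so 9.05 cm³.
Deposited volume = 79 + 61.2 + 9.05 = 149.25 cm³.
Mass = 149.25 × 1.01, so 150.7425 g.
At $76.6/kg: 150.7425/1000 × 76.6 = $11.55.

$11.55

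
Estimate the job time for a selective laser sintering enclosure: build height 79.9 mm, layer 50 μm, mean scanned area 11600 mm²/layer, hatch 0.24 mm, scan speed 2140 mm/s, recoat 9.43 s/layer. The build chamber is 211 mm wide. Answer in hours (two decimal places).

Number of layers: 79.9 / 0.05 → 1598 (rounded up).
Hatch length per layer: 11600 / 0.24 → 48333.3 mm.
Per-layer scan time: 48333.3 / 2140 → 22.5857 s.
Time per layer: 22.5857 + 9.43 → 32.0157 s.
Total: 1598 × 32.0157 s = 51161.0886 s → 14.21 hours.

14.21 hours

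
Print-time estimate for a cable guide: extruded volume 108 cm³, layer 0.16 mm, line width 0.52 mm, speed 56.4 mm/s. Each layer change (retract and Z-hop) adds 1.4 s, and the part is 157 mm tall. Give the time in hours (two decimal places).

Line area = 0.16 × 0.52 = 0.0832 mm².
Path length: 108000 mm³ / 0.0832 mm² → 1298076.9 mm.
Time extruding = 1298076.9 / 56.4, so 23015.5 s.
Layers = ⌈157/0.16⌉ = 982.
Z-hop total: 982 × 1.4 → 1374.8 s.
Total = 23015.5 + 1374.8 = 24390.3 s = 6.78 hours.

6.78 hours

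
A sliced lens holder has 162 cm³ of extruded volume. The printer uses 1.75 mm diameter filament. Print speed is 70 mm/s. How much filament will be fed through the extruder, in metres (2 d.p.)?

A = π r² = π × 0.875² = 2.4053 mm².
Length = 162 cm³ / 2.4053 mm² = 162000 / 2.4053 = 67351.27 mm = 67.35 m.

67.35 m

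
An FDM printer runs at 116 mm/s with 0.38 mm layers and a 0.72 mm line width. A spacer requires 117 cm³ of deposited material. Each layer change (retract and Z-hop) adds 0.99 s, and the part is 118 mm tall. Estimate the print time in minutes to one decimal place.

66.6 minutes

Extrusion cross-section = 0.38 × 0.72 = 0.2736 mm².
Total extruded path = 117000/0.2736 = 427631.6 mm.
Print-move time = 427631.6 / 116, so 3686.5 s.
Number of layers: 118 / 0.38 → 311 (rounded up).
Non-print overhead: 311 × 0.99 → 307.89 s.
Altogether 3686.5 + 307.89 = 3994.39 s, i.e. 66.6 minutes.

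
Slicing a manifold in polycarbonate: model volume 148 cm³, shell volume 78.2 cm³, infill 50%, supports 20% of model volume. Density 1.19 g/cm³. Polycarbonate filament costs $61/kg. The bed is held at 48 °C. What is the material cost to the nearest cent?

$10.36

Volume inside the shell = 148 − 78.2 = 69.8 cm³.
Deposited infill = 0.50 × 69.8, so 34.9 cm³.
Support = 0.20 × 148, so 29.6 cm³.
Deposited volume: 78.2 + 34.9 + 29.6 → 142.7 cm³.
Mass = 142.7 × 1.19, so 169.813 g.
Cost = 169.813 g / 1000 × $61/kg = $10.36.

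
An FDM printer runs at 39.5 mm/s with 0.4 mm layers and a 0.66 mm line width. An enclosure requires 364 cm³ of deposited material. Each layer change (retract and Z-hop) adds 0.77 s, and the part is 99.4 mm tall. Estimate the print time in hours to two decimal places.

Line area: 0.4 × 0.66 → 0.264 mm².
Total extruded path = 364000/0.264 = 1378787.9 mm.
Extrusion time = 1378787.9 / 39.5 = 34906 s.
Layer count = ceil(99.4 / 0.4) = 249.
Layer-change overhead: 249 × 0.77 → 191.73 s.
Altogether 34906 + 191.73 = 35097.73 s, i.e. 9.75 hours.

9.75 hours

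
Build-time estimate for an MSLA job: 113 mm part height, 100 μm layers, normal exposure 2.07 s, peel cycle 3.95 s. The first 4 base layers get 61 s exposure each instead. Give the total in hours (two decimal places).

1.96 hours

Layers = ⌈113/0.1⌉ = 1130.
Base layers: 4 × (61 + 3.95) → 259.8 s.
Remaining layers = 1126 × (2.07 + 3.95), so 6778.52 s.
Total = 259.8 + 6778.52 = 7038.32 s = 1.96 hours.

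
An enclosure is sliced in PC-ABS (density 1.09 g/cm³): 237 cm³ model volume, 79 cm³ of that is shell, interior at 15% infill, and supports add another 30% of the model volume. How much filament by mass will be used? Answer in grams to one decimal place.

Volume inside the shell = 237 − 79 = 158 cm³.
Infill volume = 0.15 × 158, so 23.7 cm³.
Support = 0.30 × 237, so 71.1 cm³.
Deposited volume = 79 + 23.7 + 71.1, so 173.8 cm³.
Mass: 173.8 × 1.09 → 189.442 g.

189.4 g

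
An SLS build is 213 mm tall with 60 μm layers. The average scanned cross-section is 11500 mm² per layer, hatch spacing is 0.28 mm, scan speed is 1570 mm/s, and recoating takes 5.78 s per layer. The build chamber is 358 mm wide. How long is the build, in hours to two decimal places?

31.50 hours

Layers = ⌈213/0.06⌉ = 3550.
Hatch length per layer = 11500 / 0.28 = 41071.4 mm.
Laser time per layer: 41071.4 / 1570 → 26.1601 s.
Layer cycle: 26.1601 + 5.78 → 31.9401 s.
Build time = 3550 × 31.9401 = 113387.355 s = 31.50 hours.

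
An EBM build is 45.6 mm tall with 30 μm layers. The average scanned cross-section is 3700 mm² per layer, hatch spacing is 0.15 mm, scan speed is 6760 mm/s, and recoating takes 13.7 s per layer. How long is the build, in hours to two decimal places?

Layer count = ceil(45.6 / 0.03) = 1520.
Scan path per layer = 3700 / 0.15, so 24666.7 mm.
Beam time per layer = 24666.7 / 6760, so 3.6489 s.
Layer cycle = 3.6489 + 13.7, so 17.3489 s.
Build time = 1520 × 17.3489 = 26370.328 s = 7.33 hours.

7.33 hours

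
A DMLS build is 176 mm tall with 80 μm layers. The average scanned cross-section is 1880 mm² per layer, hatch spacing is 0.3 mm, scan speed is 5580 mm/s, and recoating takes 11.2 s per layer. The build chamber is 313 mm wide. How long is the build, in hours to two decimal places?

Layer count = ceil(176 / 0.08) = 2200.
Per-layer scan distance = 1880 / 0.3 = 6266.7 mm.
Scan time per layer = 6266.7 / 5580 = 1.1231 s.
Time per layer = 1.1231 + 11.2, so 12.3231 s.
Total: 2200 × 12.3231 s = 27110.82 s → 7.53 hours.

7.53 hours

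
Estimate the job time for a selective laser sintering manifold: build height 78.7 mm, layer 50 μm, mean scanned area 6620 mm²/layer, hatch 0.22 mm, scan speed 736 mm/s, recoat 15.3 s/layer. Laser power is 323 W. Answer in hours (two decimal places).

Layer count = ceil(78.7 / 0.05) = 1574.
Hatch length per layer: 6620 / 0.22 → 30090.9 mm.
Per-layer scan time = 30090.9 / 736, so 40.8844 s.
Time per layer = 40.8844 + 15.3, so 56.1844 s.
1574 layers × 56.1844 s/layer = 88434.2456 s, i.e. 24.57 hours.

24.57 hours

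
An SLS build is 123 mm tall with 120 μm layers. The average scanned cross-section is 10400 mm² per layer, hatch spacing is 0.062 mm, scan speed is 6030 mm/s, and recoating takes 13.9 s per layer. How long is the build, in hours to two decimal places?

11.88 hours

Layer count = ceil(123 / 0.12) = 1025.
Scan path per layer = 10400 / 0.062 = 167741.9 mm.
Laser time per layer: 167741.9 / 6030 → 27.8179 s.
Time per layer = 27.8179 + 13.9 = 41.7179 s.
Total: 1025 × 41.7179 s = 42760.8475 s → 11.88 hours.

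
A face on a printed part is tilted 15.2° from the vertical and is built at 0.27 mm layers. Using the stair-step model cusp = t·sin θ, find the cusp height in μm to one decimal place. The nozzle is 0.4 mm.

70.8 μm

Cusp = layer height × sin(15.2°) = 0.27 × 0.2622 = 0.070794 mm = 70.8 μm.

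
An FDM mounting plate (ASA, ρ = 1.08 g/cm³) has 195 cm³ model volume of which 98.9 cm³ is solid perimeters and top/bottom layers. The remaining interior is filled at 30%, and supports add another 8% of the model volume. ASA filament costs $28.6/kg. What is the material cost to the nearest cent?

Interior volume: 195 − 98.9 → 96.1 cm³.
Deposited infill = 0.30 × 96.1 = 28.83 cm³.
Support = 0.08 × 195, so 15.6 cm³.
Deposited volume = 98.9 + 28.83 + 15.6, so 143.33 cm³.
Mass: 143.33 × 1.08 → 154.7964 g.
Cost = 154.7964 g / 1000 × $28.6/kg = $4.43.

$4.43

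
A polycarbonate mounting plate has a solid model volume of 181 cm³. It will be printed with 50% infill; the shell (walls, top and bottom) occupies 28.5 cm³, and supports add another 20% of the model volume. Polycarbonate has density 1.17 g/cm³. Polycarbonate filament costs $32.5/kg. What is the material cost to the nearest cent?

Volume inside the shell: 181 − 28.5 → 152.5 cm³.
Infill deposited = 0.50 × 152.5 = 76.25 cm³.
Support = 0.20 × 181, so 36.2 cm³.
Total extruded: 28.5 + 76.25 + 36.2 → 140.95 cm³.
Mass = 140.95 × 1.17, so 164.9115 g.
Cost = 164.9115 g / 1000 × $32.5/kg = $5.36.

$5.36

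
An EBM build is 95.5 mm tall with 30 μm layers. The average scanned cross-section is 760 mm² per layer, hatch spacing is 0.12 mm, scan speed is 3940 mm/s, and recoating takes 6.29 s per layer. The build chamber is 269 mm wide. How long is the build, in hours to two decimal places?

Layer count = ceil(95.5 / 0.03) = 3184.
Scan path per layer: 760 / 0.12 → 6333.3 mm.
Per-layer scan time = 6333.3 / 3940 = 1.6074 s.
Per-layer time: 1.6074 + 6.29 → 7.8974 s.
Total: 3184 × 7.8974 s = 25145.3216 s → 6.98 hours.

6.98 hours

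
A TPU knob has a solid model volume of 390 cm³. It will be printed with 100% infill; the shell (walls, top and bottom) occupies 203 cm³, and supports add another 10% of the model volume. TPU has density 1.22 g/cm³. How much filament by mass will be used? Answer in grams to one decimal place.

Infill region: 390 − 203 → 187 cm³.
Infill deposited = 1.00 × 187, so 187 cm³.
Support = 0.10 × 390 = 39 cm³.
Deposited volume = 203 + 187 + 39, so 429 cm³.
Mass = 429 × 1.22, so 523.38 g.

523.4 g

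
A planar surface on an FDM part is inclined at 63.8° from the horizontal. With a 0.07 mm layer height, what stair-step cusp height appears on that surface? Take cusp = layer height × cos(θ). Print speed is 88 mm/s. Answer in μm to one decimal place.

Cusp = layer height × cos(63.8°) = 0.07 × 0.4415 = 0.030905 mm = 30.9 μm.

30.9 μm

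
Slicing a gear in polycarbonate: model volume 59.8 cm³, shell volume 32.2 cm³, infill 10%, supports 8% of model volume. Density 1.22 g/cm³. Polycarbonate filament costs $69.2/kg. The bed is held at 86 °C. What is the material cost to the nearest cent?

Infill region = 59.8 − 32.2 = 27.6 cm³.
Infill deposited = 0.10 × 27.6 = 2.76 cm³.
Support: 0.08 × 59.8 → 4.784 cm³.
Total extruded: 32.2 + 2.76 + 4.784 → 39.744 cm³.
Mass = 39.744 × 1.22, so 48.48768 g.
Cost = 48.48768 g / 1000 × $69.2/kg = $3.36.

$3.36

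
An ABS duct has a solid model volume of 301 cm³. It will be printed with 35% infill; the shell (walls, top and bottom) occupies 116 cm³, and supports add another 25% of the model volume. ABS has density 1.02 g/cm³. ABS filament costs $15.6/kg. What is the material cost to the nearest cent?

$4.07

Interior volume: 301 − 116 → 185 cm³.
Infill volume = 0.35 × 185 = 64.75 cm³.
Support = 0.25 × 301, so 75.25 cm³.
Total printed volume = 116 + 64.75 + 75.25 = 256 cm³.
Mass = 256 × 1.02 = 261.12 g.
Cost = 261.12 g / 1000 × $15.6/kg = $4.07.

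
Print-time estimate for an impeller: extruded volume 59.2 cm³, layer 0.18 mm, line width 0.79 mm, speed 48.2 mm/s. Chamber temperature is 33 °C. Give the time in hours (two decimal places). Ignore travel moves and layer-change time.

Line area = 0.18 × 0.79, so 0.1422 mm².
Path length: 59200 mm³ / 0.1422 mm² → 416315 mm.
Print-move time: 416315 / 48.2 → 8637.2 s.
In the requested units: 8637.2 s = 2.40 hours.

2.40 hours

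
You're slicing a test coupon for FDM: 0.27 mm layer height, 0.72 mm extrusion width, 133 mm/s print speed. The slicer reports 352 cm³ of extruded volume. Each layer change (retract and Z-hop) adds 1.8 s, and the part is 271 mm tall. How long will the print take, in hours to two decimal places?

Extrusion cross-section = 0.27 × 0.72 = 0.1944 mm².
Path length: 352000 mm³ / 0.1944 mm² → 1810699.6 mm.
Time extruding = 1810699.6 / 133, so 13614.3 s.
Layers = ⌈271/0.27⌉ = 1004.
Z-hop total = 1004 × 1.8 = 1807.2 s.
Total = 13614.3 + 1807.2 = 15421.5 s = 4.28 hours.

4.28 hours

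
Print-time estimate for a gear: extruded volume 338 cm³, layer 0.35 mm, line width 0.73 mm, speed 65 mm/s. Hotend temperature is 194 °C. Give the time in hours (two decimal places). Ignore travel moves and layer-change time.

5.65 hours

Line area: 0.35 × 0.73 → 0.2555 mm².
Path length: 338000 mm³ / 0.2555 mm² → 1322896.3 mm.
Print-move time = 1322896.3 / 65 = 20352.3 s.
That's 20352.3 s → 5.65 hours.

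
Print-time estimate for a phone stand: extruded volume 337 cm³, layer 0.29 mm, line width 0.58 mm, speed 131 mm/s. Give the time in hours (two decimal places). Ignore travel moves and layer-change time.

Line area = 0.29 × 0.58 = 0.1682 mm².
Path length: 337000 mm³ / 0.1682 mm² → 2003567.2 mm.
Time extruding: 2003567.2 / 131 → 15294.4 s.
Converting: 15294.4 s = 4.25 hours.

4.25 hours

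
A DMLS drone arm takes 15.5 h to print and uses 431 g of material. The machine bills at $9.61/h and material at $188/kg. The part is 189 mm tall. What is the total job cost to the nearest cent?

Time charge = 9.61 × 15.5, so $148.955.
Material cost: 188 × 431/1000 → $81.028.
Job cost: 148.955 + 81.028 = 229.983 ≈ $229.98.

$229.98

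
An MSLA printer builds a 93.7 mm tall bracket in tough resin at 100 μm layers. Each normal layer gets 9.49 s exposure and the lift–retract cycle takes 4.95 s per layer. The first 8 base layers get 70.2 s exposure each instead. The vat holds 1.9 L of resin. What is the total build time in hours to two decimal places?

3.89 hours

Layer count = ceil(93.7 / 0.1) = 937.
Burn-in layers: 8 × (70.2 + 4.95) → 601.2 s.
Regular layers = 929 × (9.49 + 4.95), so 13414.76 s.
Total = 601.2 + 13414.76 = 14015.96 s = 3.89 hours.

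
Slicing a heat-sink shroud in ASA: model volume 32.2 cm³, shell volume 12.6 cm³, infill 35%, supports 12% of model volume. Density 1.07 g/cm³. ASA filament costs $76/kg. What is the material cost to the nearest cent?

$1.90

Infill region = 32.2 − 12.6 = 19.6 cm³.
Infill volume: 0.35 × 19.6 → 6.86 cm³.
Support = 0.12 × 32.2, so 3.864 cm³.
Deposited volume = 12.6 + 6.86 + 3.864 = 23.324 cm³.
Mass = 23.324 × 1.07, so 24.95668 g.
Cost = 24.95668 g / 1000 × $76/kg = $1.90.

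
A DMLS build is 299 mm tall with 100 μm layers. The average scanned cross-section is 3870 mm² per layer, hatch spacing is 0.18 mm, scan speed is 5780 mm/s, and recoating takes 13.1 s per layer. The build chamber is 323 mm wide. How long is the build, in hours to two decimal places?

Number of layers: 299 / 0.1 → 2990 (rounded up).
Scan path per layer: 3870 / 0.18 → 21500 mm.
Laser time per layer: 21500 / 5780 → 3.7197 s.
Layer cycle = 3.7197 + 13.1 = 16.8197 s.
Total: 2990 × 16.8197 s = 50290.903 s → 13.97 hours.

13.97 hours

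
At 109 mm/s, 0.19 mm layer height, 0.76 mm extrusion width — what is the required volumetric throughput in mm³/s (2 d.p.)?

A = 0.19 × 0.76, so 0.1444 mm².
Volumetric flow = 109 × 0.1444 = 15.74 mm³/s.

15.74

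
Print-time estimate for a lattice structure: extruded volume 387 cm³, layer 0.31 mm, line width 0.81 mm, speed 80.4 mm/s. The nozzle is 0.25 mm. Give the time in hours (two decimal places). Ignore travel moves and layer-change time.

Bead cross-section = 0.31 × 0.81 = 0.2511 mm².
Total extruded path = 387000/0.2511 = 1541218.6 mm.
Time extruding = 1541218.6 / 80.4 = 19169.4 s.
In the requested units: 19169.4 s = 5.32 hours.

5.32 hours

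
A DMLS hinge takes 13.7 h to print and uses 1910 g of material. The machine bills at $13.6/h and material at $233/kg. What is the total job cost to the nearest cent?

Machine cost: 13.6 × 13.7 → $186.32.
Feedstock cost = 233 × 1910/1000, so $445.03.
Total = 186.32 + 445.03 = $631.35.

$631.35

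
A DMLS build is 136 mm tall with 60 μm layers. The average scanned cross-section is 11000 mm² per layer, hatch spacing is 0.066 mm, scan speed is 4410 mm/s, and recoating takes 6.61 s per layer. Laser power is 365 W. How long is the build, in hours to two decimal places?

27.96 hours

Number of layers: 136 / 0.06 → 2267 (rounded up).
Hatch length per layer = 11000 / 0.066, so 166666.7 mm.
Laser time per layer = 166666.7 / 4410 = 37.7929 s.
Time per layer = 37.7929 + 6.61 = 44.4029 s.
Build time = 2267 × 44.4029 = 100661.3743 s = 27.96 hours.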